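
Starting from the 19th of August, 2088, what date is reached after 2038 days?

March 19, 2094

+365 (one year) → Aug 19, 2089 (1673 left).
+365 (one year) → Aug 19, 2090 (1308 left).
+365 (one year) → Aug 19, 2091 (943 left).
+366 (one year; includes Feb 29, 2092) → Aug 19, 2092 (577 left).
+365 (one year) → Aug 19, 2093 (212 left).
Aug has 31 days: +13 → Sep 1, 2093 (199 left).
Sep has 30 days: +30 → Oct 1, 2093 (169 left).
Oct has 31 days: +31 → Nov 1, 2093 (138 left).
Nov has 30 days: +30 → Dec 1, 2093 (108 left).
Dec has 31 days: +31 → Jan 1, 2094 (77 left).
Jan has 31 days: +31 → Feb 1, 2094 (46 left).
Feb has 28 days: +28 → Mar 1, 2094 (18 left).
+18 → Mar 19, 2094.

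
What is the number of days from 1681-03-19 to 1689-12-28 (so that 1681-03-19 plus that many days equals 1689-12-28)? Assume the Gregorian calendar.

3206

Mar 19, 1681 → Mar 19, 1682: 365 days.
Mar 19, 1682 → Mar 19, 1683: 365 days.
Mar 19, 1683 → Mar 19, 1684: 366 days (Feb 29, 1684 is in that span).
Mar 19, 1684 → Mar 19, 1685: 365 days.
Mar 19, 1685 → Mar 19, 1686: 365 days.
Mar 19, 1686 → Mar 19, 1687: 365 days.
Mar 19, 1687 → Mar 19, 1688: 366 days (Feb 29, 1688 is in that span).
Mar 19, 1688 → Mar 19, 1689: 365 days.
Mar 19, 1689 → Apr 19, 1689: 31 days (March has 31).
Apr 19, 1689 → May 19, 1689: 30 days (April has 30).
May 19, 1689 → Jun 19, 1689: 31 days (May has 31).
Jun 19, 1689 → Jul 19, 1689: 30 days (June has 30).
Jul 19, 1689 → Aug 19, 1689: 31 days (July has 31).
Aug 19, 1689 → Sep 19, 1689: 31 days (August has 31).
Sep 19, 1689 → Oct 19, 1689: 30 days (September has 30).
Oct 19, 1689 → Nov 19, 1689: 31 days (October has 31).
Nov 19, 1689 → Dec 19, 1689: 30 days (November has 30).
Dec 19, 1689 → Dec 28, 1689: 9 days.
Total: 3206 days.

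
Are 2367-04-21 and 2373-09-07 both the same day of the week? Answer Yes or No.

From Apr 21, 2367 to Sep 7, 2373 is 2331 days.
2331 mod 7 = 0, so they are the same weekday.
(Apr 21, 2367 is a Friday; Sep 7, 2373 is a Friday.)

Yes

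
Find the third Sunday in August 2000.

August 20, 2000

August 1, 2000 is a Tuesday.
The first Sunday is therefore August 6 (5 days later).
The third Sunday is 6 + 2×7 = August 20.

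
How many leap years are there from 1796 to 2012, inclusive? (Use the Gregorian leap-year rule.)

53

Multiples of 4 in [1796,2012]: 55.
Of those, multiples of 100: 3 (not leap unless ÷400).
Multiples of 400: 1.
Leap years = 55 − 3 + 1 = 53.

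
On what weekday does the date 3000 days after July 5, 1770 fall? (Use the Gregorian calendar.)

First find the weekday of Jul 5, 1770. Doomsday rule: the anchor day for the 1700s is Sunday. For year 70: 70÷12 = 5 r 10, and 10÷4 = 2, so 5+10+2 = 17.
Sunday + 17 ≡ Wednesday — that's 1770's doomsday.
In July the doomsday date is Jul 11.
Jul 5 is 6 days before Jul 11; 6 mod 7 = 6, so Wednesday − 6 = Thursday.
3000 mod 7 = 4, so 3000 days after a Thursday is Thursday + 4 = Monday.

Monday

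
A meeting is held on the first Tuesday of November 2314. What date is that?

November 3, 2314

November 1, 2314 is a Sunday.
The first Tuesday is therefore November 3 (2 days later).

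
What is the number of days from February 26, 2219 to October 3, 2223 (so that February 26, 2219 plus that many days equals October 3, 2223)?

1680

Feb 26, 2219 → Feb 26, 2220: 365 days.
Feb 26, 2220 → Feb 26, 2221: 366 days (Feb 29, 2220 is in that span).
Feb 26, 2221 → Feb 26, 2222: 365 days.
Feb 26, 2222 → Feb 26, 2223: 365 days.
Feb 26, 2223 → Mar 26, 2223: 28 days (February has 28).
Mar 26, 2223 → Apr 26, 2223: 31 days (March has 31).
Apr 26, 2223 → May 26, 2223: 30 days (April has 30).
May 26, 2223 → Jun 26, 2223: 31 days (May has 31).
Jun 26, 2223 → Jul 26, 2223: 30 days (June has 30).
Jul 26, 2223 → Aug 26, 2223: 31 days (July has 31).
Aug 26, 2223 → Sep 26, 2223: 31 days (August has 31).
Sep 26, 2223 → Oct 3, 2223: 7 days.
Total: 1680 days.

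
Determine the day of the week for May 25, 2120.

Saturday

Doomsday rule: the anchor day for the 2100s is Sunday. For year 20: 20÷12 = 1 r 8, and 8÷4 = 2, so 1+8+2 = 11.
Sunday + 11 ≡ Thursday — that's 2120's doomsday.
In May the doomsday date is May 9.
May 25 is 16 days after May 9; 16 mod 7 = 2, so Thursday + 2 = Saturday.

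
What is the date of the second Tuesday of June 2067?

June 14, 2067

June 1, 2067 is a Wednesday.
The first Tuesday is therefore June 7 (6 days later).
The second Tuesday is 7 + 1×7 = June 14.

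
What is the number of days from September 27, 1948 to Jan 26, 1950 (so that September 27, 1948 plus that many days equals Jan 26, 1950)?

Sep 27, 1948 → Sep 27, 1949: 365 days.
Sep 27, 1949 → Oct 27, 1949: 30 days (September has 30).
Oct 27, 1949 → Nov 27, 1949: 31 days (October has 31).
Nov 27, 1949 → Dec 27, 1949: 30 days (November has 30).
Dec 27, 1949 → Jan 26, 1950: 30 days.
Total: 486 days.

486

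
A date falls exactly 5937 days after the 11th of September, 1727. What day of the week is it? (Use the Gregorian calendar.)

Sep 11, 1727 is a Thursday.
5937 mod 7 = 1, so 5937 days after a Thursday is Thursday + 1 = Friday.

Friday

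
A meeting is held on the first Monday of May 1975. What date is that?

May 1, 1975 is a Thursday.
The first Monday is therefore May 5 (4 days later).

May 5, 1975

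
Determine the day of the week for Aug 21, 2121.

Thursday

Doomsday rule: the anchor day for the 2100s is Sunday. For year 21: 21÷12 = 1 r 9, and 9÷4 = 2, so 1+9+2 = 12.
Sunday + 12 ≡ Friday — that's 2121's doomsday.
In August the doomsday date is Aug 8.
Aug 21 is 13 days after Aug 8; 13 mod 7 = 6, so Friday + 6 = Thursday.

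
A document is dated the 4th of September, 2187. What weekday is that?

Doomsday rule: the anchor day for the 2100s is Sunday. For year 87: 87÷12 = 7 r 3, and 3÷4 = 0, so 7+3+0 = 10.
Sunday + 10 ≡ Wednesday — that's 2187's doomsday.
In September the doomsday date is Sep 5.
Sep 4 is 1 day before Sep 5; 1 mod 7 = 1, so Wednesday − 1 = Tuesday.

Tuesday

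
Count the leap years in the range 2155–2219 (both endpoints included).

Multiples of 4 in [2155,2219]: 16.
Of those, multiples of 100: 1 (not leap unless ÷400).
Multiples of 400: 0.
Leap years = 16 − 1 + 0 = 15.

15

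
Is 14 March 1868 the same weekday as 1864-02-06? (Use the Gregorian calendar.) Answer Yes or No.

Yes

From Feb 6, 1864 to Mar 14, 1868 is 1498 days.
1498 mod 7 = 0, so they are the same weekday.
(Feb 6, 1864 is a Saturday; Mar 14, 1868 is a Saturday.)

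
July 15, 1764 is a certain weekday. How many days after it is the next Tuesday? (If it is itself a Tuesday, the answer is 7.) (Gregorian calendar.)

Jul 15, 1764 is a Sunday.
From Sunday to the next Tuesday is 2 days.

2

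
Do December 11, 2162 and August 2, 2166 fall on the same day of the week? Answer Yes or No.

Yes

From Dec 11, 2162 to Aug 2, 2166 is 1330 days.
1330 mod 7 = 0, so they are the same weekday.
(Dec 11, 2162 is a Saturday; Aug 2, 2166 is a Saturday.)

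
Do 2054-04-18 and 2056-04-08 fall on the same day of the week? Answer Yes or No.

Yes

From Apr 18, 2054 to Apr 8, 2056 is 721 days.
721 mod 7 = 0, so they are the same weekday.
(Apr 18, 2054 is a Saturday; Apr 8, 2056 is a Saturday.)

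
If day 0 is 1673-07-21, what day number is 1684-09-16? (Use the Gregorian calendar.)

4075

Jul 21, 1673 → Jul 21, 1674: 365 days.
Jul 21, 1674 → Jul 21, 1675: 365 days.
Jul 21, 1675 → Jul 21, 1676: 366 days (Feb 29, 1676 is in that span).
Jul 21, 1676 → Jul 21, 1677: 365 days.
Jul 21, 1677 → Jul 21, 1678: 365 days.
Jul 21, 1678 → Jul 21, 1679: 365 days.
Jul 21, 1679 → Jul 21, 1680: 366 days (Feb 29, 1680 is in that span).
Jul 21, 1680 → Jul 21, 1681: 365 days.
Jul 21, 1681 → Jul 21, 1682: 365 days.
Jul 21, 1682 → Jul 21, 1683: 365 days.
Jul 21, 1683 → Jul 21, 1684: 366 days (Feb 29, 1684 is in that span).
Jul 21, 1684 → Aug 21, 1684: 31 days (July has 31).
Aug 21, 1684 → Sep 16, 1684: 26 days.
Total: 4075 days.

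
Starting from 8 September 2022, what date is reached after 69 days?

Sep has 30 days: +23 → Oct 1, 2022 (46 left).
Oct has 31 days: +31 → Nov 1, 2022 (15 left).
+15 → Nov 16, 2022.

November 16, 2022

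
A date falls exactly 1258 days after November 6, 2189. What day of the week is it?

Wednesday

First find the weekday of Nov 6, 2189. Doomsday rule: the anchor day for the 2100s is Sunday. For year 89: 89÷12 = 7 r 5, and 5÷4 = 1, so 7+5+1 = 13.
Sunday + 13 ≡ Saturday — that's 2189's doomsday.
In November the doomsday date is Nov 7.
Nov 6 is 1 day before Nov 7; 1 mod 7 = 1, so Saturday − 1 = Friday.
1258 mod 7 = 5, so 1258 days after a Friday is Friday + 5 = Wednesday.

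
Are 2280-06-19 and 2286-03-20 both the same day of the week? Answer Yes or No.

From Jun 19, 2280 to Mar 20, 2286 is 2100 days.
2100 mod 7 = 0, so they are the same weekday.
(Jun 19, 2280 is a Saturday; Mar 20, 2286 is a Saturday.)

Yes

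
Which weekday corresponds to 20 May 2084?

Saturday

Doomsday rule: the anchor day for the 2000s is Tuesday. For year 84: 84÷12 = 7 r 0, and 0÷4 = 0, so 7+0+0 = 7.
Tuesday + 7 ≡ Tuesday — that's 2084's doomsday.
In May the doomsday date is May 9.
May 20 is 11 days after May 9; 11 mod 7 = 4, so Tuesday + 4 = Saturday.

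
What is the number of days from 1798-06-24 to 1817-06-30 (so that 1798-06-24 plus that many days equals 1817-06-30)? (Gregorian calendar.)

6945

Jun 24, 1798 → Jun 24, 1799: 365 days.
Jun 24, 1799 → Jun 24, 1800: 365 days.
Jun 24, 1800 → Jun 24, 1801: 365 days.
Jun 24, 1801 → Jun 24, 1802: 365 days.
Jun 24, 1802 → Jun 24, 1803: 365 days.
Jun 24, 1803 → Jun 24, 1804: 366 days (Feb 29, 1804 is in that span).
Jun 24, 1804 → Jun 24, 1805: 365 days.
Jun 24, 1805 → Jun 24, 1806: 365 days.
Jun 24, 1806 → Jun 24, 1807: 365 days.
Jun 24, 1807 → Jun 24, 1808: 366 days (Feb 29, 1808 is in that span).
Jun 24, 1808 → Jun 24, 1809: 365 days.
Jun 24, 1809 → Jun 24, 1810: 365 days.
Jun 24, 1810 → Jun 24, 1811: 365 days.
Jun 24, 1811 → Jun 24, 1812: 366 days (Feb 29, 1812 is in that span).
Jun 24, 1812 → Jun 24, 1813: 365 days.
Jun 24, 1813 → Jun 24, 1814: 365 days.
Jun 24, 1814 → Jun 24, 1815: 365 days.
Jun 24, 1815 → Jun 24, 1816: 366 days (Feb 29, 1816 is in that span).
Jun 24, 1816 → Jul 24, 1816: 30 days (June has 30).
Jul 24, 1816 → Aug 24, 1816: 31 days (July has 31).
Aug 24, 1816 → Sep 24, 1816: 31 days (August has 31).
Sep 24, 1816 → Oct 24, 1816: 30 days (September has 30).
Oct 24, 1816 → Nov 24, 1816: 31 days (October has 31).
Nov 24, 1816 → Dec 24, 1816: 30 days (November has 30).
Dec 24, 1816 → Jan 24, 1817: 31 days (December has 31).
Jan 24, 1817 → Feb 24, 1817: 31 days (January has 31).
Feb 24, 1817 → Mar 24, 1817: 28 days (February has 28).
Mar 24, 1817 → Apr 24, 1817: 31 days (March has 31).
Apr 24, 1817 → May 24, 1817: 30 days (April has 30).
May 24, 1817 → Jun 24, 1817: 31 days (May has 31).
Jun 24, 1817 → Jun 30, 1817: 6 days.
Total: 6945 days.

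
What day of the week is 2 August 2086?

Doomsday rule: the anchor day for the 2000s is Tuesday. For year 86: 86÷12 = 7 r 2, and 2÷4 = 0, so 7+2+0 = 9.
Tuesday + 9 ≡ Thursday — that's 2086's doomsday.
In August the doomsday date is Aug 8.
Aug 2 is 6 days before Aug 8; 6 mod 7 = 6, so Thursday − 6 = Friday.

Friday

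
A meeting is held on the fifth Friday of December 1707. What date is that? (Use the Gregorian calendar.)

December 30, 1707

December 1, 1707 is a Thursday.
The first Friday is therefore December 2 (1 days later).
The fifth Friday is 2 + 4×7 = December 30.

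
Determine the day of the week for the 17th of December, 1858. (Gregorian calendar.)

January 1, 1858 is a Friday.
Jan 1, 1858 → Feb 1, 1858: 31 days (January has 31).
Feb 1, 1858 → Mar 1, 1858: 28 days (February has 28).
Mar 1, 1858 → Apr 1, 1858: 31 days (March has 31).
Apr 1, 1858 → May 1, 1858: 30 days (April has 30).
May 1, 1858 → Jun 1, 1858: 31 days (May has 31).
Jun 1, 1858 → Jul 1, 1858: 30 days (June has 30).
Jul 1, 1858 → Aug 1, 1858: 31 days (July has 31).
Aug 1, 1858 → Sep 1, 1858: 31 days (August has 31).
Sep 1, 1858 → Oct 1, 1858: 30 days (September has 30).
Oct 1, 1858 → Nov 1, 1858: 31 days (October has 31).
Nov 1, 1858 → Dec 1, 1858: 30 days (November has 30).
Dec 1, 1858 → Dec 17, 1858: 16 days.
Total: 350 days.
350 mod 7 = 0, so Friday + 0 = Friday.

Friday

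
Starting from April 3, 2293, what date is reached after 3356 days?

+365 (one year) → Apr 3, 2294 (2991 left).
+365 (one year) → Apr 3, 2295 (2626 left).
+366 (one year; includes Feb 29, 2296) → Apr 3, 2296 (2260 left).
+365 (one year) → Apr 3, 2297 (1895 left).
+365 (one year) → Apr 3, 2298 (1530 left).
+365 (one year) → Apr 3, 2299 (1165 left).
+365 (one year) → Apr 3, 2300 (800 left).
+365 (one year) → Apr 3, 2301 (435 left).
+365 (one year) → Apr 3, 2302 (70 left).
Apr has 30 days: +28 → May 1, 2302 (42 left).
May has 31 days: +31 → Jun 1, 2302 (11 left).
+11 → Jun 12, 2302.

June 12, 2302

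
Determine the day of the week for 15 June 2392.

Monday

Doomsday rule: the anchor day for the 2300s is Wednesday. For year 92: 92÷12 = 7 r 8, and 8÷4 = 2, so 7+8+2 = 17.
Wednesday + 17 ≡ Saturday — that's 2392's doomsday.
In June the doomsday date is Jun 6.
Jun 15 is 9 days after Jun 6; 9 mod 7 = 2, so Saturday + 2 = Monday.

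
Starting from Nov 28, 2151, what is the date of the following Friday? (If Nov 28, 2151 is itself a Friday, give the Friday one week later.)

December 3, 2151

Nov 28, 2151 is a Sunday.
From Sunday to the next Friday is 5 days.
Nov 28, 2151 + 5 = Dec 3, 2151.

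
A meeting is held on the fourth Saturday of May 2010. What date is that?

May 22, 2010

May 1, 2010 is a Saturday.
The first Saturday is therefore May 1 (same day).
The fourth Saturday is 1 + 3×7 = May 22.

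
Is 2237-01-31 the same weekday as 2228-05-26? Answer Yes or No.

No

From May 26, 2228 to Jan 31, 2237 is 3172 days.
3172 mod 7 = 1, so they are different weekdays.
(May 26, 2228 is a Monday; Jan 31, 2237 is a Tuesday.)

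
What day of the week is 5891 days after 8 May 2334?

First find the weekday of May 8, 2334. Doomsday rule: the anchor day for the 2300s is Wednesday. For year 34: 34÷12 = 2 r 10, and 10÷4 = 2, so 2+10+2 = 14.
Wednesday + 14 ≡ Wednesday — that's 2334's doomsday.
In May the doomsday date is May 9.
May 8 is 1 day before May 9; 1 mod 7 = 1, so Wednesday − 1 = Tuesday.
5891 mod 7 = 4, so 5891 days after a Tuesday is Tuesday + 4 = Saturday.

Saturday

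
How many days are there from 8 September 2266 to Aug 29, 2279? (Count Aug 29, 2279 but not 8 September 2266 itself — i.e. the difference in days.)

Sep 8, 2266 → Sep 8, 2267: 365 days.
Sep 8, 2267 → Sep 8, 2268: 366 days (Feb 29, 2268 is in that span).
Sep 8, 2268 → Sep 8, 2269: 365 days.
Sep 8, 2269 → Sep 8, 2270: 365 days.
Sep 8, 2270 → Sep 8, 2271: 365 days.
Sep 8, 2271 → Sep 8, 2272: 366 days (Feb 29, 2272 is in that span).
Sep 8, 2272 → Sep 8, 2273: 365 days.
Sep 8, 2273 → Sep 8, 2274: 365 days.
Sep 8, 2274 → Sep 8, 2275: 365 days.
Sep 8, 2275 → Sep 8, 2276: 366 days (Feb 29, 2276 is in that span).
Sep 8, 2276 → Sep 8, 2277: 365 days.
Sep 8, 2277 → Sep 8, 2278: 365 days.
Sep 8, 2278 → Oct 8, 2278: 30 days (September has 30).
Oct 8, 2278 → Nov 8, 2278: 31 days (October has 31).
Nov 8, 2278 → Dec 8, 2278: 30 days (November has 30).
Dec 8, 2278 → Jan 8, 2279: 31 days (December has 31).
Jan 8, 2279 → Feb 8, 2279: 31 days (January has 31).
Feb 8, 2279 → Mar 8, 2279: 28 days (February has 28).
Mar 8, 2279 → Apr 8, 2279: 31 days (March has 31).
Apr 8, 2279 → May 8, 2279: 30 days (April has 30).
May 8, 2279 → Jun 8, 2279: 31 days (May has 31).
Jun 8, 2279 → Jul 8, 2279: 30 days (June has 30).
Jul 8, 2279 → Aug 8, 2279: 31 days (July has 31).
Aug 8, 2279 → Aug 29, 2279: 21 days.
Total: 4738 days.

4738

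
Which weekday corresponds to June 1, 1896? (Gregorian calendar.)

Doomsday rule: the anchor day for the 1800s is Friday. For year 96: 96÷12 = 8 r 0, and 0÷4 = 0, so 8+0+0 = 8.
Friday + 8 ≡ Saturday — that's 1896's doomsday.
In June the doomsday date is Jun 6.
Jun 1 is 5 days before Jun 6; 5 mod 7 = 5, so Saturday − 5 = Monday.

Monday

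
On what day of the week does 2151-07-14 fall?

Doomsday rule: the anchor day for the 2100s is Sunday. For year 51: 51÷12 = 4 r 3, and 3÷4 = 0, so 4+3+0 = 7.
Sunday + 7 ≡ Sunday — that's 2151's doomsday.
In July the doomsday date is Jul 11.
Jul 14 is 3 days after Jul 11; 3 mod 7 = 3, so Sunday + 3 = Wednesday.

Wednesday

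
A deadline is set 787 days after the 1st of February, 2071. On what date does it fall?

+365 (one year) → Feb 1, 2072 (422 left).
+366 (one year; includes Feb 29, 2072) → Feb 1, 2073 (56 left).
Feb has 28 days: +28 → Mar 1, 2073 (28 left).
+28 → Mar 29, 2073.

March 29, 2073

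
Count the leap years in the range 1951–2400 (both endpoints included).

Multiples of 4 in [1951,2400]: 113.
Of those, multiples of 100: 5 (not leap unless ÷400).
Multiples of 400: 2.
Leap years = 113 − 5 + 2 = 110.

110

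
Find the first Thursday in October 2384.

October 1, 2384 is a Monday.
The first Thursday is therefore October 4 (3 days later).

October 4, 2384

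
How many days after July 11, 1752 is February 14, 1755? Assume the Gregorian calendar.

Jul 11, 1752 → Jul 11, 1753: 365 days.
Jul 11, 1753 → Jul 11, 1754: 365 days.
Jul 11, 1754 → Aug 11, 1754: 31 days (July has 31).
Aug 11, 1754 → Sep 11, 1754: 31 days (August has 31).
Sep 11, 1754 → Oct 11, 1754: 30 days (September has 30).
Oct 11, 1754 → Nov 11, 1754: 31 days (October has 31).
Nov 11, 1754 → Dec 11, 1754: 30 days (November has 30).
Dec 11, 1754 → Jan 11, 1755: 31 days (December has 31).
Jan 11, 1755 → Feb 11, 1755: 31 days (January has 31).
Feb 11, 1755 → Feb 14, 1755: 3 days.
Total: 948 days.

948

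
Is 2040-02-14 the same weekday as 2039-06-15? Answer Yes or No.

No

From Jun 15, 2039 to Feb 14, 2040 is 244 days.
244 mod 7 = 6, so they are different weekdays.
(Jun 15, 2039 is a Wednesday; Feb 14, 2040 is a Tuesday.)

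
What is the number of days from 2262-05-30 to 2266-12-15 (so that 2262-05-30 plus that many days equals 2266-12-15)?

1660

May 30, 2262 → May 30, 2263: 365 days.
May 30, 2263 → May 30, 2264: 366 days (Feb 29, 2264 is in that span).
May 30, 2264 → May 30, 2265: 365 days.
May 30, 2265 → May 30, 2266: 365 days.
May 30, 2266 → Jun 30, 2266: 31 days (May has 31).
Jun 30, 2266 → Jul 30, 2266: 30 days (June has 30).
Jul 30, 2266 → Aug 30, 2266: 31 days (July has 31).
Aug 30, 2266 → Sep 30, 2266: 31 days (August has 31).
Sep 30, 2266 → Oct 30, 2266: 30 days (September has 30).
Oct 30, 2266 → Nov 30, 2266: 31 days (October has 31).
Nov 30, 2266 → Dec 15, 2266: 15 days.
Total: 1660 days.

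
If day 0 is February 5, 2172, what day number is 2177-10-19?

Feb 5, 2172 → Feb 5, 2173: 366 days (Feb 29, 2172 is in that span).
Feb 5, 2173 → Feb 5, 2174: 365 days.
Feb 5, 2174 → Feb 5, 2175: 365 days.
Feb 5, 2175 → Feb 5, 2176: 365 days.
Feb 5, 2176 → Feb 5, 2177: 366 days (Feb 29, 2176 is in that span).
Feb 5, 2177 → Mar 5, 2177: 28 days (February has 28).
Mar 5, 2177 → Apr 5, 2177: 31 days (March has 31).
Apr 5, 2177 → May 5, 2177: 30 days (April has 30).
May 5, 2177 → Jun 5, 2177: 31 days (May has 31).
Jun 5, 2177 → Jul 5, 2177: 30 days (June has 30).
Jul 5, 2177 → Aug 5, 2177: 31 days (July has 31).
Aug 5, 2177 → Sep 5, 2177: 31 days (August has 31).
Sep 5, 2177 → Oct 5, 2177: 30 days (September has 30).
Oct 5, 2177 → Oct 19, 2177: 14 days.
Total: 2083 days.

2083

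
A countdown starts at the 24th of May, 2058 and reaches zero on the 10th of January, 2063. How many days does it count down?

May 24, 2058 → May 24, 2059: 365 days.
May 24, 2059 → May 24, 2060: 366 days (Feb 29, 2060 is in that span).
May 24, 2060 → May 24, 2061: 365 days.
May 24, 2061 → May 24, 2062: 365 days.
May 24, 2062 → Jun 24, 2062: 31 days (May has 31).
Jun 24, 2062 → Jul 24, 2062: 30 days (June has 30).
Jul 24, 2062 → Aug 24, 2062: 31 days (July has 31).
Aug 24, 2062 → Sep 24, 2062: 31 days (August has 31).
Sep 24, 2062 → Oct 24, 2062: 30 days (September has 30).
Oct 24, 2062 → Nov 24, 2062: 31 days (October has 31).
Nov 24, 2062 → Dec 24, 2062: 30 days (November has 30).
Dec 24, 2062 → Jan 10, 2063: 17 days.
Total: 1692 days.

1692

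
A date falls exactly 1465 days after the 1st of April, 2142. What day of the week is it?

Apr 1, 2142 is a Sunday.
1465 mod 7 = 2, so 1465 days after a Sunday is Sunday + 2 = Tuesday.

Tuesday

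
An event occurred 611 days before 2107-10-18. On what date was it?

−365 (one year) → Oct 18, 2106 (246 left).
−18 → Sep 30, 2106 (end of Sep, 30 days; 228 left).
−30 → Aug 31, 2106 (end of Aug, 31 days; 198 left).
−31 → Jul 31, 2106 (end of Jul, 31 days; 167 left).
−31 → Jun 30, 2106 (end of Jun, 30 days; 136 left).
−30 → May 31, 2106 (end of May, 31 days; 106 left).
−31 → Apr 30, 2106 (end of Apr, 30 days; 75 left).
−30 → Mar 31, 2106 (end of Mar, 31 days; 45 left).
−31 → Feb 28, 2106 (end of Feb, 28 days; 14 left).
−14 → Feb 14, 2106.

February 14, 2106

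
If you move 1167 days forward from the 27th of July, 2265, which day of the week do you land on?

Tuesday

Jul 27, 2265 is a Thursday.
1167 mod 7 = 5, so 1167 days after a Thursday is Thursday + 5 = Tuesday.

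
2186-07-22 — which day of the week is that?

Doomsday rule: the anchor day for the 2100s is Sunday. For year 86: 86÷12 = 7 r 2, and 2÷4 = 0, so 7+2+0 = 9.
Sunday + 9 ≡ Tuesday — that's 2186's doomsday.
In July the doomsday date is Jul 11.
Jul 22 is 11 days after Jul 11; 11 mod 7 = 4, so Tuesday + 4 = Saturday.

Saturday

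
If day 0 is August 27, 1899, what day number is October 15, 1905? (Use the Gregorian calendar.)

2240

Aug 27, 1899 → Aug 27, 1900: 365 days.
Aug 27, 1900 → Aug 27, 1901: 365 days.
Aug 27, 1901 → Aug 27, 1902: 365 days.
Aug 27, 1902 → Aug 27, 1903: 365 days.
Aug 27, 1903 → Aug 27, 1904: 366 days (Feb 29, 1904 is in that span).
Aug 27, 1904 → Aug 27, 1905: 365 days.
Aug 27, 1905 → Sep 27, 1905: 31 days (August has 31).
Sep 27, 1905 → Oct 15, 1905: 18 days.
Total: 2240 days.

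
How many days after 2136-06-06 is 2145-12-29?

Jun 6, 2136 → Jun 6, 2137: 365 days.
Jun 6, 2137 → Jun 6, 2138: 365 days.
Jun 6, 2138 → Jun 6, 2139: 365 days.
Jun 6, 2139 → Jun 6, 2140: 366 days (Feb 29, 2140 is in that span).
Jun 6, 2140 → Jun 6, 2141: 365 days.
Jun 6, 2141 → Jun 6, 2142: 365 days.
Jun 6, 2142 → Jun 6, 2143: 365 days.
Jun 6, 2143 → Jun 6, 2144: 366 days (Feb 29, 2144 is in that span).
Jun 6, 2144 → Jun 6, 2145: 365 days.
Jun 6, 2145 → Jul 6, 2145: 30 days (June has 30).
Jul 6, 2145 → Aug 6, 2145: 31 days (July has 31).
Aug 6, 2145 → Sep 6, 2145: 31 days (August has 31).
Sep 6, 2145 → Oct 6, 2145: 30 days (September has 30).
Oct 6, 2145 → Nov 6, 2145: 31 days (October has 31).
Nov 6, 2145 → Dec 6, 2145: 30 days (November has 30).
Dec 6, 2145 → Dec 29, 2145: 23 days.
Total: 3493 days.

3493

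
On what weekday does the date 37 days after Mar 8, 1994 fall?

Mar 8, 1994 is a Tuesday.
37 mod 7 = 2, so 37 days after a Tuesday is Tuesday + 2 = Thursday.

Thursday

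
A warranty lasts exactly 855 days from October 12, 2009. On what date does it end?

+365 (one year) → Oct 12, 2010 (490 left).
+365 (one year) → Oct 12, 2011 (125 left).
Oct has 31 days: +20 → Nov 1, 2011 (105 left).
Nov has 30 days: +30 → Dec 1, 2011 (75 left).
Dec has 31 days: +31 → Jan 1, 2012 (44 left).
Jan has 31 days: +31 → Feb 1, 2012 (13 left).
+13 → Feb 14, 2012.

February 14, 2012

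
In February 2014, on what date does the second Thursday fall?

February 13, 2014

February 1, 2014 is a Saturday.
The first Thursday is therefore February 6 (5 days later).
The second Thursday is 6 + 1×7 = February 13.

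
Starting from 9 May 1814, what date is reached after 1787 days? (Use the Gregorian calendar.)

March 31, 1819

+365 (one year) → May 9, 1815 (1422 left).
+366 (one year; includes Feb 29, 1816) → May 9, 1816 (1056 left).
+365 (one year) → May 9, 1817 (691 left).
+365 (one year) → May 9, 1818 (326 left).
May has 31 days: +23 → Jun 1, 1818 (303 left).
Jun has 30 days: +30 → Jul 1, 1818 (273 left).
Jul has 31 days: +31 → Aug 1, 1818 (242 left).
Aug has 31 days: +31 → Sep 1, 1818 (211 left).
Sep has 30 days: +30 → Oct 1, 1818 (181 left).
Oct has 31 days: +31 → Nov 1, 1818 (150 left).
Nov has 30 days: +30 → Dec 1, 1818 (120 left).
Dec has 31 days: +31 → Jan 1, 1819 (89 left).
Jan has 31 days: +31 → Feb 1, 1819 (58 left).
Feb has 28 days: +28 → Mar 1, 1819 (30 left).
+30 → Mar 31, 1819.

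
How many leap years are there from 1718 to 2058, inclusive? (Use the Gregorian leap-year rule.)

83

Multiples of 4 in [1718,2058]: 85.
Of those, multiples of 100: 3 (not leap unless ÷400).
Multiples of 400: 1.
Leap years = 85 − 3 + 1 = 83.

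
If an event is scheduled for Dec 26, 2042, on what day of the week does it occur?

Friday

Doomsday rule: the anchor day for the 2000s is Tuesday. For year 42: 42÷12 = 3 r 6, and 6÷4 = 1, so 3+6+1 = 10.
Tuesday + 10 ≡ Friday — that's 2042's doomsday.
In December the doomsday date is Dec 12.
Dec 26 is 14 days after Dec 12; 14 mod 7 = 0, so Friday + 0 = Friday.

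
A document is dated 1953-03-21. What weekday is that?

Saturday

Doomsday rule: the anchor day for the 1900s is Wednesday. For year 53: 53÷12 = 4 r 5, and 5÷4 = 1, so 4+5+1 = 10.
Wednesday + 10 ≡ Saturday — that's 1953's doomsday.
In March the doomsday date is Mar 14.
Mar 21 is 7 days after Mar 14; 7 mod 7 = 0, so Saturday + 0 = Saturday.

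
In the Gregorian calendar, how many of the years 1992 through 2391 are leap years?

Multiples of 4 in [1992,2391]: 100.
Of those, multiples of 100: 4 (not leap unless ÷400).
Multiples of 400: 1.
Leap years = 100 − 4 + 1 = 97.

97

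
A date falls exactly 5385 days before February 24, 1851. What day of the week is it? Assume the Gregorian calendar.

Saturday

First find the weekday of Feb 24, 1851. Doomsday rule: the anchor day for the 1800s is Friday. For year 51: 51÷12 = 4 r 3, and 3÷4 = 0, so 4+3+0 = 7.
Friday + 7 ≡ Friday — that's 1851's doomsday.
In February the doomsday date is Feb 28 (1851 is not a leap year).
Feb 24 is 4 days before Feb 28; 4 mod 7 = 4, so Friday − 4 = Monday.
5385 mod 7 = 2, so 5385 days before a Monday is Monday − 2 = Saturday.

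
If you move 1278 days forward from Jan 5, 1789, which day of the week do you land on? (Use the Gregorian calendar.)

Friday

First find the weekday of Jan 5, 1789. Doomsday rule: the anchor day for the 1700s is Sunday. For year 89: 89÷12 = 7 r 5, and 5÷4 = 1, so 7+5+1 = 13.
Sunday + 13 ≡ Saturday — that's 1789's doomsday.
In January the doomsday date is Jan 3 (1789 is not a leap year).
Jan 5 is 2 days after Jan 3; 2 mod 7 = 2, so Saturday + 2 = Monday.
1278 mod 7 = 4, so 1278 days after a Monday is Monday + 4 = Friday.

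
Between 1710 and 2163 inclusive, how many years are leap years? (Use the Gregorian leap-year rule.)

Multiples of 4 in [1710,2163]: 113.
Of those, multiples of 100: 4 (not leap unless ÷400).
Multiples of 400: 1.
Leap years = 113 − 4 + 1 = 110.

110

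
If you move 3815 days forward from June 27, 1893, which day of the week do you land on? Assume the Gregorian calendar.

Tuesday

First find the weekday of Jun 27, 1893. Doomsday rule: the anchor day for the 1800s is Friday. For year 93: 93÷12 = 7 r 9, and 9÷4 = 2, so 7+9+2 = 18.
Friday + 18 ≡ Tuesday — that's 1893's doomsday.
In June the doomsday date is Jun 6.
Jun 27 is 21 days after Jun 6; 21 mod 7 = 0, so Tuesday + 0 = Tuesday.
3815 mod 7 = 0, so 3815 days after a Tuesday is Tuesday + 0 = Tuesday.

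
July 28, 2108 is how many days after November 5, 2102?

Nov 5, 2102 → Nov 5, 2103: 365 days.
Nov 5, 2103 → Nov 5, 2104: 366 days (Feb 29, 2104 is in that span).
Nov 5, 2104 → Nov 5, 2105: 365 days.
Nov 5, 2105 → Nov 5, 2106: 365 days.
Nov 5, 2106 → Nov 5, 2107: 365 days.
Nov 5, 2107 → Dec 5, 2107: 30 days (November has 30).
Dec 5, 2107 → Jan 5, 2108: 31 days (December has 31).
Jan 5, 2108 → Feb 5, 2108: 31 days (January has 31).
Feb 5, 2108 → Mar 5, 2108: 29 days (February has 29).
Mar 5, 2108 → Apr 5, 2108: 31 days (March has 31).
Apr 5, 2108 → May 5, 2108: 30 days (April has 30).
May 5, 2108 → Jun 5, 2108: 31 days (May has 31).
Jun 5, 2108 → Jul 5, 2108: 30 days (June has 30).
Jul 5, 2108 → Jul 28, 2108: 23 days.
Total: 2092 days.

2092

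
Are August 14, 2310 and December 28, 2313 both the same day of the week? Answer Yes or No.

From Aug 14, 2310 to Dec 28, 2313 is 1232 days.
1232 mod 7 = 0, so they are the same weekday.
(Aug 14, 2310 is a Sunday; Dec 28, 2313 is a Sunday.)

Yes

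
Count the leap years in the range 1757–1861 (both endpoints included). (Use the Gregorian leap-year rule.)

25

Multiples of 4 in [1757,1861]: 26.
Of those, multiples of 100: 1 (not leap unless ÷400).
Multiples of 400: 0.
Leap years = 26 − 1 + 0 = 25.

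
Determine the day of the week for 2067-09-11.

Doomsday rule: the anchor day for the 2000s is Tuesday. For year 67: 67÷12 = 5 r 7, and 7÷4 = 1, so 5+7+1 = 13.
Tuesday + 13 ≡ Monday — that's 2067's doomsday.
In September the doomsday date is Sep 5.
Sep 11 is 6 days after Sep 5; 6 mod 7 = 6, so Monday + 6 = Sunday.

Sunday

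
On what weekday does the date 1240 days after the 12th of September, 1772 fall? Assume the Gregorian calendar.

Sunday

First find the weekday of Sep 12, 1772. Doomsday rule: the anchor day for the 1700s is Sunday. For year 72: 72÷12 = 6 r 0, and 0÷4 = 0, so 6+0+0 = 6.
Sunday + 6 ≡ Saturday — that's 1772's doomsday.
In September the doomsday date is Sep 5.
Sep 12 is 7 days after Sep 5; 7 mod 7 = 0, so Saturday + 0 = Saturday.
1240 mod 7 = 1, so 1240 days after a Saturday is Saturday + 1 = Sunday.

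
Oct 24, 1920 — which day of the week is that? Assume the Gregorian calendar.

January 1, 1920 is a Thursday.
Jan 1, 1920 → Feb 1, 1920: 31 days (January has 31).
Feb 1, 1920 → Mar 1, 1920: 29 days (February has 29).
Mar 1, 1920 → Apr 1, 1920: 31 days (March has 31).
Apr 1, 1920 → May 1, 1920: 30 days (April has 30).
May 1, 1920 → Jun 1, 1920: 31 days (May has 31).
Jun 1, 1920 → Jul 1, 1920: 30 days (June has 30).
Jul 1, 1920 → Aug 1, 1920: 31 days (July has 31).
Aug 1, 1920 → Sep 1, 1920: 31 days (August has 31).
Sep 1, 1920 → Oct 1, 1920: 30 days (September has 30).
Oct 1, 1920 → Oct 24, 1920: 23 days.
Total: 297 days.
297 mod 7 = 3, so Thursday + 3 = Sunday.

Sunday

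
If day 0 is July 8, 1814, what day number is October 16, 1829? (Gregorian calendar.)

5579

Jul 8, 1814 → Jul 8, 1815: 365 days.
Jul 8, 1815 → Jul 8, 1816: 366 days (Feb 29, 1816 is in that span).
Jul 8, 1816 → Jul 8, 1817: 365 days.
Jul 8, 1817 → Jul 8, 1818: 365 days.
Jul 8, 1818 → Jul 8, 1819: 365 days.
Jul 8, 1819 → Jul 8, 1820: 366 days (Feb 29, 1820 is in that span).
Jul 8, 1820 → Jul 8, 1821: 365 days.
Jul 8, 1821 → Jul 8, 1822: 365 days.
Jul 8, 1822 → Jul 8, 1823: 365 days.
Jul 8, 1823 → Jul 8, 1824: 366 days (Feb 29, 1824 is in that span).
Jul 8, 1824 → Jul 8, 1825: 365 days.
Jul 8, 1825 → Jul 8, 1826: 365 days.
Jul 8, 1826 → Jul 8, 1827: 365 days.
Jul 8, 1827 → Jul 8, 1828: 366 days (Feb 29, 1828 is in that span).
Jul 8, 1828 → Jul 8, 1829: 365 days.
Jul 8, 1829 → Aug 8, 1829: 31 days (July has 31).
Aug 8, 1829 → Sep 8, 1829: 31 days (August has 31).
Sep 8, 1829 → Oct 8, 1829: 30 days (September has 30).
Oct 8, 1829 → Oct 16, 1829: 8 days.
Total: 5579 days.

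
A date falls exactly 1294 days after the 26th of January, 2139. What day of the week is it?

Sunday

First find the weekday of Jan 26, 2139. Doomsday rule: the anchor day for the 2100s is Sunday. For year 39: 39÷12 = 3 r 3, and 3÷4 = 0, so 3+3+0 = 6.
Sunday + 6 ≡ Saturday — that's 2139's doomsday.
In January the doomsday date is Jan 3 (2139 is not a leap year).
Jan 26 is 23 days after Jan 3; 23 mod 7 = 2, so Saturday + 2 = Monday.
1294 mod 7 = 6, so 1294 days after a Monday is Monday + 6 = Sunday.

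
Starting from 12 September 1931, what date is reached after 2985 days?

+366 (one year; includes Feb 29, 1932) → Sep 12, 1932 (2619 left).
+365 (one year) → Sep 12, 1933 (2254 left).
+365 (one year) → Sep 12, 1934 (1889 left).
+365 (one year) → Sep 12, 1935 (1524 left).
+366 (one year; includes Feb 29, 1936) → Sep 12, 1936 (1158 left).
+365 (one year) → Sep 12, 1937 (793 left).
+365 (one year) → Sep 12, 1938 (428 left).
+365 (one year) → Sep 12, 1939 (63 left).
Sep has 30 days: +19 → Oct 1, 1939 (44 left).
Oct has 31 days: +31 → Nov 1, 1939 (13 left).
+13 → Nov 14, 1939.

November 14, 1939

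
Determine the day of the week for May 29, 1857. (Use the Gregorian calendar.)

Doomsday rule: the anchor day for the 1800s is Friday. For year 57: 57÷12 = 4 r 9, and 9÷4 = 2, so 4+9+2 = 15.
Friday + 15 ≡ Saturday — that's 1857's doomsday.
In May the doomsday date is May 9.
May 29 is 20 days after May 9; 20 mod 7 = 6, so Saturday + 6 = Friday.

Friday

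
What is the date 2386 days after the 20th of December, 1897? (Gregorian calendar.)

+365 (one year) → Dec 20, 1898 (2021 left).
+365 (one year) → Dec 20, 1899 (1656 left).
+365 (one year) → Dec 20, 1900 (1291 left).
+365 (one year) → Dec 20, 1901 (926 left).
+365 (one year) → Dec 20, 1902 (561 left).
+365 (one year) → Dec 20, 1903 (196 left).
Dec has 31 days: +12 → Jan 1, 1904 (184 left).
Jan has 31 days: +31 → Feb 1, 1904 (153 left).
Feb has 29 days: +29 → Mar 1, 1904 (124 left).
Mar has 31 days: +31 → Apr 1, 1904 (93 left).
Apr has 30 days: +30 → May 1, 1904 (63 left).
May has 31 days: +31 → Jun 1, 1904 (32 left).
Jun has 30 days: +30 → Jul 1, 1904 (2 left).
+2 → Jul 3, 1904.

July 3, 1904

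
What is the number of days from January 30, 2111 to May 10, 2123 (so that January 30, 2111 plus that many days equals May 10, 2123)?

4483

Jan 30, 2111 → Jan 30, 2112: 365 days.
Jan 30, 2112 → Jan 30, 2113: 366 days (Feb 29, 2112 is in that span).
Jan 30, 2113 → Jan 30, 2114: 365 days.
Jan 30, 2114 → Jan 30, 2115: 365 days.
Jan 30, 2115 → Jan 30, 2116: 365 days.
Jan 30, 2116 → Jan 30, 2117: 366 days (Feb 29, 2116 is in that span).
Jan 30, 2117 → Jan 30, 2118: 365 days.
Jan 30, 2118 → Jan 30, 2119: 365 days.
Jan 30, 2119 → Jan 30, 2120: 365 days.
Jan 30, 2120 → Jan 30, 2121: 366 days (Feb 29, 2120 is in that span).
Jan 30, 2121 → Jan 30, 2122: 365 days.
Jan 30, 2122 → Jan 30, 2123: 365 days.
Jan 30, 2123 → Feb 28, 2123: 29 days (January has 31).
Feb 28, 2123 → Mar 28, 2123: 28 days (February has 28).
Mar 28, 2123 → Apr 28, 2123: 31 days (March has 31).
Apr 28, 2123 → May 10, 2123: 12 days.
Total: 4483 days.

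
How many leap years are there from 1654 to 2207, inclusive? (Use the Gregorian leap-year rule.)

133

Multiples of 4 in [1654,2207]: 138.
Of those, multiples of 100: 6 (not leap unless ÷400).
Multiples of 400: 1.
Leap years = 138 − 6 + 1 = 133.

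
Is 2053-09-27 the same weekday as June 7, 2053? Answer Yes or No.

From Jun 7, 2053 to Sep 27, 2053 is 112 days.
112 mod 7 = 0, so they are the same weekday.
(Jun 7, 2053 is a Saturday; Sep 27, 2053 is a Saturday.)

Yes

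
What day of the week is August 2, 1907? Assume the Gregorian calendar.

January 1, 1907 is a Tuesday.
Jan 1, 1907 → Feb 1, 1907: 31 days (January has 31).
Feb 1, 1907 → Mar 1, 1907: 28 days (February has 28).
Mar 1, 1907 → Apr 1, 1907: 31 days (March has 31).
Apr 1, 1907 → May 1, 1907: 30 days (April has 30).
May 1, 1907 → Jun 1, 1907: 31 days (May has 31).
Jun 1, 1907 → Jul 1, 1907: 30 days (June has 30).
Jul 1, 1907 → Aug 1, 1907: 31 days (July has 31).
Aug 1, 1907 → Aug 2, 1907: 1 days.
Total: 213 days.
213 mod 7 = 3, so Tuesday + 3 = Friday.

Friday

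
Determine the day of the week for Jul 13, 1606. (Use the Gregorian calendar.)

Thursday

Doomsday rule: the anchor day for the 1600s is Tuesday. For year 06: 6÷12 = 0 r 6, and 6÷4 = 1, so 0+6+1 = 7.
Tuesday + 7 ≡ Tuesday — that's 1606's doomsday.
In July the doomsday date is Jul 11.
Jul 13 is 2 days after Jul 11; 2 mod 7 = 2, so Tuesday + 2 = Thursday.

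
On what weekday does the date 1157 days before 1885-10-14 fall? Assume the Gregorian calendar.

Monday

First find the weekday of Oct 14, 1885. Doomsday rule: the anchor day for the 1800s is Friday. For year 85: 85÷12 = 7 r 1, and 1÷4 = 0, so 7+1+0 = 8.
Friday + 8 ≡ Saturday — that's 1885's doomsday.
In October the doomsday date is Oct 10.
Oct 14 is 4 days after Oct 10; 4 mod 7 = 4, so Saturday + 4 = Wednesday.
1157 mod 7 = 2, so 1157 days before a Wednesday is Wednesday − 2 = Monday.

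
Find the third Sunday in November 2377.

November 1, 2377 is a Tuesday.
The first Sunday is therefore November 6 (5 days later).
The third Sunday is 6 + 2×7 = November 20.

November 20, 2377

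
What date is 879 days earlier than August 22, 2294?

March 26, 2292

−365 (one year) → Aug 22, 2293 (514 left).
−365 (one year) → Aug 22, 2292 (149 left).
−22 → Jul 31, 2292 (end of Jul, 31 days; 127 left).
−31 → Jun 30, 2292 (end of Jun, 30 days; 96 left).
−30 → May 31, 2292 (end of May, 31 days; 66 left).
−31 → Apr 30, 2292 (end of Apr, 30 days; 35 left).
−30 → Mar 31, 2292 (end of Mar, 31 days; 5 left).
−5 → Mar 26, 2292.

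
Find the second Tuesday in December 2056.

December 1, 2056 is a Friday.
The first Tuesday is therefore December 5 (4 days later).
The second Tuesday is 5 + 1×7 = December 12.

December 12, 2056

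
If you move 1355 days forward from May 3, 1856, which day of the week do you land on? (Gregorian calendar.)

Wednesday

May 3, 1856 is a Saturday.
1355 mod 7 = 4, so 1355 days after a Saturday is Saturday + 4 = Wednesday.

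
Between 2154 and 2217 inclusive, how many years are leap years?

15

Multiples of 4 in [2154,2217]: 16.
Of those, multiples of 100: 1 (not leap unless ÷400).
Multiples of 400: 0.
Leap years = 16 − 1 + 0 = 15.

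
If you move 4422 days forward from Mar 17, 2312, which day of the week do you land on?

Friday

Mar 17, 2312 is a Sunday.
4422 mod 7 = 5, so 4422 days after a Sunday is Sunday + 5 = Friday.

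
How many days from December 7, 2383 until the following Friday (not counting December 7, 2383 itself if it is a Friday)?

2

Dec 7, 2383 is a Wednesday.
From Wednesday to the next Friday is 2 days.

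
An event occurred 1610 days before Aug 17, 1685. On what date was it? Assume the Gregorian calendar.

−365 (one year) → Aug 17, 1684 (1245 left).
−366 (one year; includes Feb 29, 1684) → Aug 17, 1683 (879 left).
−365 (one year) → Aug 17, 1682 (514 left).
−365 (one year) → Aug 17, 1681 (149 left).
−17 → Jul 31, 1681 (end of Jul, 31 days; 132 left).
−31 → Jun 30, 1681 (end of Jun, 30 days; 101 left).
−30 → May 31, 1681 (end of May, 31 days; 71 left).
−31 → Apr 30, 1681 (end of Apr, 30 days; 40 left).
−30 → Mar 31, 1681 (end of Mar, 31 days; 10 left).
−10 → Mar 21, 1681.

March 21, 1681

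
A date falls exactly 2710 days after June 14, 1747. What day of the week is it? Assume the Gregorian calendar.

Thursday

Jun 14, 1747 is a Wednesday.
2710 mod 7 = 1, so 2710 days after a Wednesday is Wednesday + 1 = Thursday.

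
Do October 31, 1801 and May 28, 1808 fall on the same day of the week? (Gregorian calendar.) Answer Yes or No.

Yes

From Oct 31, 1801 to May 28, 1808 is 2401 days.
2401 mod 7 = 0, so they are the same weekday.
(Oct 31, 1801 is a Saturday; May 28, 1808 is a Saturday.)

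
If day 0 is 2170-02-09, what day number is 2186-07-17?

Feb 9, 2170 → Feb 9, 2171: 365 days.
Feb 9, 2171 → Feb 9, 2172: 365 days.
Feb 9, 2172 → Feb 9, 2173: 366 days (Feb 29, 2172 is in that span).
Feb 9, 2173 → Feb 9, 2174: 365 days.
Feb 9, 2174 → Feb 9, 2175: 365 days.
Feb 9, 2175 → Feb 9, 2176: 365 days.
Feb 9, 2176 → Feb 9, 2177: 366 days (Feb 29, 2176 is in that span).
Feb 9, 2177 → Feb 9, 2178: 365 days.
Feb 9, 2178 → Feb 9, 2179: 365 days.
Feb 9, 2179 → Feb 9, 2180: 365 days.
Feb 9, 2180 → Feb 9, 2181: 366 days (Feb 29, 2180 is in that span).
Feb 9, 2181 → Feb 9, 2182: 365 days.
Feb 9, 2182 → Feb 9, 2183: 365 days.
Feb 9, 2183 → Feb 9, 2184: 365 days.
Feb 9, 2184 → Feb 9, 2185: 366 days (Feb 29, 2184 is in that span).
Feb 9, 2185 → Feb 9, 2186: 365 days.
Feb 9, 2186 → Mar 9, 2186: 28 days (February has 28).
Mar 9, 2186 → Apr 9, 2186: 31 days (March has 31).
Apr 9, 2186 → May 9, 2186: 30 days (April has 30).
May 9, 2186 → Jun 9, 2186: 31 days (May has 31).
Jun 9, 2186 → Jul 9, 2186: 30 days (June has 30).
Jul 9, 2186 → Jul 17, 2186: 8 days.
Total: 6002 days.

6002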